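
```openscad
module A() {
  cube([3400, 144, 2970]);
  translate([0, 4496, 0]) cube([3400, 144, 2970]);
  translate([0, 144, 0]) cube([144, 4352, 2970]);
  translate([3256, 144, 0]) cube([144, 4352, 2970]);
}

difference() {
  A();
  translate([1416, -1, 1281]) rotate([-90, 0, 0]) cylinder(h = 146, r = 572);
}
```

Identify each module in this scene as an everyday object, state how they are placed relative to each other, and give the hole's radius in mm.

A is a house frame. The house frame has a circular hole through its front wall. The hole's radius is 572 mm.

The subtracted cylinder has r = 572 mm.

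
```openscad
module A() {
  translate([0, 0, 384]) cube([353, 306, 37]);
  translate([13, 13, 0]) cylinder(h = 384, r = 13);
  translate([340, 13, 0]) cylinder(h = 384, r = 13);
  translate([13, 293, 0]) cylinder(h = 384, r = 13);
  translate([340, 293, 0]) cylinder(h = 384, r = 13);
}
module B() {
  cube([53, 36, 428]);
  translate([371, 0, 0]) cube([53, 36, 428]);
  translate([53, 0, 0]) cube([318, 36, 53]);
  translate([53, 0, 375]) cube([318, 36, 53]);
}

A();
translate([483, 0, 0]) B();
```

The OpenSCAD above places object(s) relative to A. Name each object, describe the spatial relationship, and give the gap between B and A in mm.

A is a stool. B is a picture frame. The picture frame is on the floor beside the stool on its +x side. The gap between the picture frame and the stool is 130 mm.

The picture frame's nearest face is 130 mm from the stool's +x face.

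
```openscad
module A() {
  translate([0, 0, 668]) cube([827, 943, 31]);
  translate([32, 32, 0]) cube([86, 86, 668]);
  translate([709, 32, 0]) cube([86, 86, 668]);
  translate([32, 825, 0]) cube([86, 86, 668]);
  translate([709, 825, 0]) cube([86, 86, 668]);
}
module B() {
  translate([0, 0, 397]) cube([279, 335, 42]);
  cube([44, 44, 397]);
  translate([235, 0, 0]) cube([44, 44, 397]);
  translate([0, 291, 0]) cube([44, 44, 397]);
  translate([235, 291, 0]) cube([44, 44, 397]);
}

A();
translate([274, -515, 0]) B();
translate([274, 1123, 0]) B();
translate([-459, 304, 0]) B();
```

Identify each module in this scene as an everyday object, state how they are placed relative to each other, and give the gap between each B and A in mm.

Each stool's nearest face is 180 mm from the table's bounding box.

A is a table. B is a stool. Three stools sit around the table at the −y, +y, −x sides. The gap between each stool and the table is 180 mm.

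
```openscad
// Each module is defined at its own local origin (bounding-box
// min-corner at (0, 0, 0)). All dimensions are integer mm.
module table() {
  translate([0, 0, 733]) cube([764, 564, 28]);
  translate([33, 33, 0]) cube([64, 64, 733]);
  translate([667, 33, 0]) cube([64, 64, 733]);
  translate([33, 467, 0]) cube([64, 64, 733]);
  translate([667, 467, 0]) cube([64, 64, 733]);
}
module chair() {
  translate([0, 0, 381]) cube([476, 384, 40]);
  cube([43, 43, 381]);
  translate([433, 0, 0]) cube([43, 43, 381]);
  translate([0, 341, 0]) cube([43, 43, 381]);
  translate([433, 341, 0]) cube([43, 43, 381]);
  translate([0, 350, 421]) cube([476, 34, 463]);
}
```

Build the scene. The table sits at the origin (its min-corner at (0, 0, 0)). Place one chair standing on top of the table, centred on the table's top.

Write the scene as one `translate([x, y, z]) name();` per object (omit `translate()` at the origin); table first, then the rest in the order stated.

table();
translate([144, 90, 761]) chair();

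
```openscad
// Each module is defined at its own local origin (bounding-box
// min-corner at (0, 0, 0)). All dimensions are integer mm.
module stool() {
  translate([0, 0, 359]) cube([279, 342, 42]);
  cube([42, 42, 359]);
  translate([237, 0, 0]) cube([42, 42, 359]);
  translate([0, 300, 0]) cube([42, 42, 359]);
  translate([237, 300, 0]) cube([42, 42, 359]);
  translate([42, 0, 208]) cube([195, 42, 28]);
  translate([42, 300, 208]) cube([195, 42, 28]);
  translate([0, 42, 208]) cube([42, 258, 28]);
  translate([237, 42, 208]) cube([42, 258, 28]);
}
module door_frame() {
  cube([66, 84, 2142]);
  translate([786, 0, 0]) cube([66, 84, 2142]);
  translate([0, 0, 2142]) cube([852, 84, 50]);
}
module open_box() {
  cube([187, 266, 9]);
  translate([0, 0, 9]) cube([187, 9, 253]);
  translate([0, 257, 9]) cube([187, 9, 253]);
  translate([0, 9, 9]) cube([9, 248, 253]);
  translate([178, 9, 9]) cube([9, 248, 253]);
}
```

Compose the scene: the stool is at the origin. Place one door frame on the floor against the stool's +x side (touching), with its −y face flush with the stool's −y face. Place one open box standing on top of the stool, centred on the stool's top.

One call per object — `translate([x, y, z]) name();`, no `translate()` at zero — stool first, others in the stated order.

stool();
translate([279, 0, 0]) door_frame();
translate([46, 38, 401]) open_box();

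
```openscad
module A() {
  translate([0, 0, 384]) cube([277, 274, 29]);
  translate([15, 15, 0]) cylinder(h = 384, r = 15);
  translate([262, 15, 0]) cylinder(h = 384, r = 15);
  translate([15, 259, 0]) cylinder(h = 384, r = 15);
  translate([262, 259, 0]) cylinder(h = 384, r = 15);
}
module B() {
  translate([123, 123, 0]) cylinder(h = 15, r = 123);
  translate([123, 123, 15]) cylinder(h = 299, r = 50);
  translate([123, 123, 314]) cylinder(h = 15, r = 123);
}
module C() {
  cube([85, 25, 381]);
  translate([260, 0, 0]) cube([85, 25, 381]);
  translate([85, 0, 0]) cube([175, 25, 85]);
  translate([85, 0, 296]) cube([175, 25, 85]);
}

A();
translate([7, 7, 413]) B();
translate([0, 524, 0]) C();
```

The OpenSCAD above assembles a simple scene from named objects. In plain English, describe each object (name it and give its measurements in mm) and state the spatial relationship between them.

A is a simple wooden stool: a rectangular seat 277 mm (x) by 274 mm (y), 29 mm thick, top face at z = 413 mm, on four round legs, each 30 mm in diameter. The legs rest on z = 0, each leg's axis is inset half a diameter from the nearest pair of seat edges (so the leg's bounding box is flush with the corner).

B is a spool: two coaxial disc flanges of radius 123 mm and thickness 15 mm, joined by a core cylinder of radius 50 mm and height 299 mm. The lower flange rests on z = 0 and the three cylinders share a vertical axis.

C is a rectangular picture frame lying in the x–z plane (depth along y). The opening is 175 mm wide (x) by 211 mm tall (z), surrounded by a border 85 mm wide on all four sides. The frame is 25 mm deep and is made of two full-height vertical stiles with two horizontal rails fitted between them.

The spool is on top of the stool. The picture frame is on the floor beside the stool on its +y side.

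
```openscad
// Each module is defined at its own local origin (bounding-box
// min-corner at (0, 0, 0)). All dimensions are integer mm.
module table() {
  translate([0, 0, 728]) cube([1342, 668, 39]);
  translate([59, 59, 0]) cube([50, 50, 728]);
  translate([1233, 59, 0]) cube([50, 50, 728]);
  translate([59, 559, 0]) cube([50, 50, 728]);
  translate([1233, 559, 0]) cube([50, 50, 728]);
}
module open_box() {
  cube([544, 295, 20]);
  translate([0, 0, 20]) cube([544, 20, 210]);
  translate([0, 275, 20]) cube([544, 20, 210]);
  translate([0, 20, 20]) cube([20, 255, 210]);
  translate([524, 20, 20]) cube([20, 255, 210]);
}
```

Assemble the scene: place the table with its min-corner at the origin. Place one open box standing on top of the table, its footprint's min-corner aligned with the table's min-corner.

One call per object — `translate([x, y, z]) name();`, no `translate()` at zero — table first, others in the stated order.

table();
translate([0, 0, 767]) open_box();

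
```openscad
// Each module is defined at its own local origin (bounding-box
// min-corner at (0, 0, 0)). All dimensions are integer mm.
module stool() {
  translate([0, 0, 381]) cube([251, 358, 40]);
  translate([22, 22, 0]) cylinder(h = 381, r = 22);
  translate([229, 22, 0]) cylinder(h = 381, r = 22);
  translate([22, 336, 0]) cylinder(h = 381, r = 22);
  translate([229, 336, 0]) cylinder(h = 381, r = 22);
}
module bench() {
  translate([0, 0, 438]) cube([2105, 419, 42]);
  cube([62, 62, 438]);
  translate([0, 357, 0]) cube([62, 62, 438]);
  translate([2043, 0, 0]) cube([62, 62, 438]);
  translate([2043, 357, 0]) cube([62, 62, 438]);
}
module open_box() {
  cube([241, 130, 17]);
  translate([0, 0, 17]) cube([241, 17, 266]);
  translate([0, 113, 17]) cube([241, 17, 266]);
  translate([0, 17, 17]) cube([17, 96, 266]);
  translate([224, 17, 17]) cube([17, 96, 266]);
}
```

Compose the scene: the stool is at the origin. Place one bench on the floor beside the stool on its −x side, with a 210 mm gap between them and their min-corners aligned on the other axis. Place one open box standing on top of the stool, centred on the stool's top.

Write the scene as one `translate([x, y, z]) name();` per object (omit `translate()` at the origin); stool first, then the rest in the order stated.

stool();
translate([-2315, 0, 0]) bench();
translate([5, 114, 421]) open_box();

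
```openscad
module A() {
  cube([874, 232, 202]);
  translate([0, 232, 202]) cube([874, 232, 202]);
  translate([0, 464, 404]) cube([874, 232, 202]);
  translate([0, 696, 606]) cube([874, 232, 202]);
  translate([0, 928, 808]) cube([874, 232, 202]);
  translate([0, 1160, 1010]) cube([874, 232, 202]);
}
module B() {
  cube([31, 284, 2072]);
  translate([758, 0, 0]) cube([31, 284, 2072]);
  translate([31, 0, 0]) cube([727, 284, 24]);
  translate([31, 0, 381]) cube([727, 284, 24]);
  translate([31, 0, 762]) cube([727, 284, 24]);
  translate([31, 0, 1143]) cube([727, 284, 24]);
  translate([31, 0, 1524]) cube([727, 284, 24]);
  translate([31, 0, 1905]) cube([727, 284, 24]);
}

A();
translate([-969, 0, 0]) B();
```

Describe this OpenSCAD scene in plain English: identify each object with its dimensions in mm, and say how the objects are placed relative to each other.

A is a straight staircase of 6 solid steps. Each step is 874 mm wide (x), 232 mm deep (y, the going) and 202 mm tall (the rise). The first step rests on the floor; each subsequent step sits one going further in +y and one rise higher in +z, directly behind and above the previous step with no overlap.

B is a bookshelf 789 mm wide overall, 284 mm deep and 2072 mm tall. The two sides are 31 mm thick vertical panels. 6 horizontal shelves of 24 mm thickness span between the inner faces of the sides; the lowest shelf sits on the floor and shelves are stacked with a clear vertical gap of 357 mm between each pair.

The bookshelf is on the floor beside the staircase on its −x side.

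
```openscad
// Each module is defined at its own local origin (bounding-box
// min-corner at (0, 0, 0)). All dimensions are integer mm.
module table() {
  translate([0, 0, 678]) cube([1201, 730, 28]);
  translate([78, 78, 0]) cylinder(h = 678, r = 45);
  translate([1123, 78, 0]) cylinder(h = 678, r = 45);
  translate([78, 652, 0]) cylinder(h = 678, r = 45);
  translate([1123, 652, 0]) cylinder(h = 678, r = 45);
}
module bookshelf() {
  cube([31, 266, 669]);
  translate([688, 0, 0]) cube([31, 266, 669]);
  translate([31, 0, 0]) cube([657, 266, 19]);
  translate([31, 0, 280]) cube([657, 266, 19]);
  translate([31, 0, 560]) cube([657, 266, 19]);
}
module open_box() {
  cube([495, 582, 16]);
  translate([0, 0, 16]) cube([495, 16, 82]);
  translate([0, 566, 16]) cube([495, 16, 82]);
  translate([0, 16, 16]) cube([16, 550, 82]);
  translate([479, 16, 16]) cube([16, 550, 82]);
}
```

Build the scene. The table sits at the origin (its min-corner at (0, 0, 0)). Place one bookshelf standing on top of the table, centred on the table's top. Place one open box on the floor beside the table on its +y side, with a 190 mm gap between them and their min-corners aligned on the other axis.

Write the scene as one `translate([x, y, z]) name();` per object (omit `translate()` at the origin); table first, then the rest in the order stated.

table();
translate([241, 232, 706]) bookshelf();
translate([0, 920, 0]) open_box();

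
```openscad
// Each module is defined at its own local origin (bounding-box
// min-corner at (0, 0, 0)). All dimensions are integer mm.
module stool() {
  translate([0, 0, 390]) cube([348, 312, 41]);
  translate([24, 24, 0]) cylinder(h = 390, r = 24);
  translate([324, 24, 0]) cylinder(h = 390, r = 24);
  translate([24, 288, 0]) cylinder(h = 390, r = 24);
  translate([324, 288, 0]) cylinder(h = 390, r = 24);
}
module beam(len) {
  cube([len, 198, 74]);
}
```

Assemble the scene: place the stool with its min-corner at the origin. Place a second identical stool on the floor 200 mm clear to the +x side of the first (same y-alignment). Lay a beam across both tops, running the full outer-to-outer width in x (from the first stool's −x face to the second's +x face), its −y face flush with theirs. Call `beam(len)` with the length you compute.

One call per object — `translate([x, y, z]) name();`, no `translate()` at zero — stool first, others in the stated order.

stool();
translate([548, 0, 0]) stool();
translate([0, 0, 431]) beam(896);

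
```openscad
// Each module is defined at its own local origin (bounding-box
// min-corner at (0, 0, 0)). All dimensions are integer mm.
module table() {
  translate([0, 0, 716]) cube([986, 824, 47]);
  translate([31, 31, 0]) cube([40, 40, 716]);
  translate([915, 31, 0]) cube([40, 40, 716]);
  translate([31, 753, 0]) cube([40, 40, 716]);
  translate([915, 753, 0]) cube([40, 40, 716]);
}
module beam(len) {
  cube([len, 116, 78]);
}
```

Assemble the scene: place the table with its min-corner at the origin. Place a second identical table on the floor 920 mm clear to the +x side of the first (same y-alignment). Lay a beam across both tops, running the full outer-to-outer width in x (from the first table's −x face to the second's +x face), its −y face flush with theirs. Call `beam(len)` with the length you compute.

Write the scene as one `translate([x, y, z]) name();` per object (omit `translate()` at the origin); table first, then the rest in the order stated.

table();
translate([1906, 0, 0]) table();
translate([0, 0, 763]) beam(2892);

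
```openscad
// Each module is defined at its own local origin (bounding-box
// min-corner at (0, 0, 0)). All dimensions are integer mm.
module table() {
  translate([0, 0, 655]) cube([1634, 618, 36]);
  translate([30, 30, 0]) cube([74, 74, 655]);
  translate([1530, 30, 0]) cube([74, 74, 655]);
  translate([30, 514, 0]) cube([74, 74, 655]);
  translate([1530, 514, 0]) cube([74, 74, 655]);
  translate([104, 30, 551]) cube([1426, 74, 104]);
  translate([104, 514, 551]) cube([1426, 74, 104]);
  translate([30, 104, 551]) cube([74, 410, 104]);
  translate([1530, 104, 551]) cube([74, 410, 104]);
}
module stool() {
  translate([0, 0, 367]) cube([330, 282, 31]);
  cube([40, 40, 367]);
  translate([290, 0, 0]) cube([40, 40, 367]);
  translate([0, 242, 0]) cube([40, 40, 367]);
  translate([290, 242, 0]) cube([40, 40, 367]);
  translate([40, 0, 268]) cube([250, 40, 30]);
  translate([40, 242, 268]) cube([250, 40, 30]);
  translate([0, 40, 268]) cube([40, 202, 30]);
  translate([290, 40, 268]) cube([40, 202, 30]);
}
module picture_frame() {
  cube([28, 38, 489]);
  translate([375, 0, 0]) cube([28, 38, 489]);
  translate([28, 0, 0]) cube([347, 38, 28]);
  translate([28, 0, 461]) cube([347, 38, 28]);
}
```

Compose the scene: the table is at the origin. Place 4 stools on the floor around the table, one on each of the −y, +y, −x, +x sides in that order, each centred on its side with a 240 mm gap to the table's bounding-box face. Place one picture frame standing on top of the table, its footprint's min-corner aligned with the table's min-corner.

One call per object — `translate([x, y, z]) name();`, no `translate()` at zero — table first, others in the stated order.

table();
translate([652, -522, 0]) stool();
translate([652, 858, 0]) stool();
translate([-570, 168, 0]) stool();
translate([1874, 168, 0]) stool();
translate([0, 0, 691]) picture_frame();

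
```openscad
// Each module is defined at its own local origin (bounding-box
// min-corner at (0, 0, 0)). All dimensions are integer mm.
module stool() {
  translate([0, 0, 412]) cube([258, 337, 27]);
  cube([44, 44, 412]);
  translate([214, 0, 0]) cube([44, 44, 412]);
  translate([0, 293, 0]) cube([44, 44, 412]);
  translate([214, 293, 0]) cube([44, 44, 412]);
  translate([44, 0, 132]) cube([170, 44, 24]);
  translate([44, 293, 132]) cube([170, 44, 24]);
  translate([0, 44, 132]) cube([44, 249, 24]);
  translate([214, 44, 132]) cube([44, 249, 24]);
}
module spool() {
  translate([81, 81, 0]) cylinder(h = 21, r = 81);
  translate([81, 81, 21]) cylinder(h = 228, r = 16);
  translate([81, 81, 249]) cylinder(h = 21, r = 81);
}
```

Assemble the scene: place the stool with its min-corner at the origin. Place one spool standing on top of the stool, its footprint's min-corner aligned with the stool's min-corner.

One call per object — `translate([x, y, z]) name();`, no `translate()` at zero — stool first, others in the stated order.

stool();
translate([0, 0, 439]) spool();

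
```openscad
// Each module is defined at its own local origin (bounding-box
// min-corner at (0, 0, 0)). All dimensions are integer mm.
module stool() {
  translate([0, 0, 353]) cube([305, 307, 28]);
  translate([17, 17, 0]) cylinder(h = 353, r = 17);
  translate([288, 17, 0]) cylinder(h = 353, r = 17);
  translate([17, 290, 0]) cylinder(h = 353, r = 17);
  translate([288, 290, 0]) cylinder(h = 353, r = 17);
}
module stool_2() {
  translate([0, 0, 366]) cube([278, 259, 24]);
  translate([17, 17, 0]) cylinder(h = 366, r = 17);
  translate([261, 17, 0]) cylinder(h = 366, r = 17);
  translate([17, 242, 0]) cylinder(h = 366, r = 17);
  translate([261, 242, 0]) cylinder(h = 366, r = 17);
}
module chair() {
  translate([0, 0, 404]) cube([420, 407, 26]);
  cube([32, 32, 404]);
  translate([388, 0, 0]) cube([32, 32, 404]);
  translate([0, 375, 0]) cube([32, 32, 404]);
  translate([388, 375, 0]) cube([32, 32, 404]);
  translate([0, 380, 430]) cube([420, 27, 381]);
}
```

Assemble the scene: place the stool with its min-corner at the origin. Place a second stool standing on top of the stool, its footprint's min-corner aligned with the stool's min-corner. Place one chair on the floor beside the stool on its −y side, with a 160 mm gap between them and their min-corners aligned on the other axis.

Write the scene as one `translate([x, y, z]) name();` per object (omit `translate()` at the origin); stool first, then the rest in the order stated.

stool();
translate([0, 0, 381]) stool_2();
translate([0, -567, 0]) chair();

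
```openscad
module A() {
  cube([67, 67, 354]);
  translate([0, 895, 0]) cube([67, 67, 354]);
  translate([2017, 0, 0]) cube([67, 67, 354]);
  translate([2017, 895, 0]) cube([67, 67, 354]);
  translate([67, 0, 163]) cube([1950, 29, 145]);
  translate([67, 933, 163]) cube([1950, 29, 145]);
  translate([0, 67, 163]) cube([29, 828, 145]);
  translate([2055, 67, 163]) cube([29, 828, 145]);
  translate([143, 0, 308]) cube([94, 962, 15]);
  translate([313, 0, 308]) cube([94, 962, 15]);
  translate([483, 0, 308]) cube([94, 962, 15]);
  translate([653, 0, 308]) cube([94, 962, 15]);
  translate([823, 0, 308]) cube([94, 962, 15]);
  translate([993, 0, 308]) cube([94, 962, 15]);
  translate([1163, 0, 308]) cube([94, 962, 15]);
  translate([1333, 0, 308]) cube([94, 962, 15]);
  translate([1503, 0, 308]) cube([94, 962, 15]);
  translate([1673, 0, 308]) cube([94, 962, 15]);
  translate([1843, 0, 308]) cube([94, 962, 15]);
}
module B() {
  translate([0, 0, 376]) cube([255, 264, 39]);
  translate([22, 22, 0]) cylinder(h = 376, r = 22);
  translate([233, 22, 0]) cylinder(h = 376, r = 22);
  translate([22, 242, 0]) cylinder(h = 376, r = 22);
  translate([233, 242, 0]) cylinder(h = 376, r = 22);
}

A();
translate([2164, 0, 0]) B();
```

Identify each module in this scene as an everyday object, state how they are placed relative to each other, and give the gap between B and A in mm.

A is a bed frame. B is a stool. The stool is on the floor beside the bed frame on its +x side. The gap between the stool and the bed frame is 80 mm.

The stool's nearest face is 80 mm from the bed frame's +x face.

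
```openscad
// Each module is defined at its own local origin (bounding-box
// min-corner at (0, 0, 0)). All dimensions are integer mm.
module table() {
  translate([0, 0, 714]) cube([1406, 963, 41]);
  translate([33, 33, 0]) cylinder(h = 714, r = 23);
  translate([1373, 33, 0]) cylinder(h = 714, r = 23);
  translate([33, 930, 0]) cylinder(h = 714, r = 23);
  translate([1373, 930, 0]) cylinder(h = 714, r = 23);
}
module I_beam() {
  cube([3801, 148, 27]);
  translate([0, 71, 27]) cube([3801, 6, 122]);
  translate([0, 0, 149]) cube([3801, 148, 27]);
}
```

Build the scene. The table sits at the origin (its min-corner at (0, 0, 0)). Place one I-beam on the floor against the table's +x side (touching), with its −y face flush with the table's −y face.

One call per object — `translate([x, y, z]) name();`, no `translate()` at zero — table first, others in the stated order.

table();
translate([1406, 0, 0]) I_beam();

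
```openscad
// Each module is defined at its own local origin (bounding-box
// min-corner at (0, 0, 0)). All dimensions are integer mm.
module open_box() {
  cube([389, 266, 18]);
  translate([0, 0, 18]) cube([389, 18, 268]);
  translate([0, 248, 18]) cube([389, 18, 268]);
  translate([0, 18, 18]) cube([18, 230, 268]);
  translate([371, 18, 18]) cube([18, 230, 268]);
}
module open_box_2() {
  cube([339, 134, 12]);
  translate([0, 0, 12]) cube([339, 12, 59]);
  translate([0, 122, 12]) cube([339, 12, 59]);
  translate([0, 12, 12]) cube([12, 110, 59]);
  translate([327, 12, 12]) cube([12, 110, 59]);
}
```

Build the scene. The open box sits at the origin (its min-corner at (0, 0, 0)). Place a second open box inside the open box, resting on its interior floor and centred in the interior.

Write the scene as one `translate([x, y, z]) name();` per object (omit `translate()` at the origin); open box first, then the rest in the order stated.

open_box();
translate([25, 66, 18]) open_box_2();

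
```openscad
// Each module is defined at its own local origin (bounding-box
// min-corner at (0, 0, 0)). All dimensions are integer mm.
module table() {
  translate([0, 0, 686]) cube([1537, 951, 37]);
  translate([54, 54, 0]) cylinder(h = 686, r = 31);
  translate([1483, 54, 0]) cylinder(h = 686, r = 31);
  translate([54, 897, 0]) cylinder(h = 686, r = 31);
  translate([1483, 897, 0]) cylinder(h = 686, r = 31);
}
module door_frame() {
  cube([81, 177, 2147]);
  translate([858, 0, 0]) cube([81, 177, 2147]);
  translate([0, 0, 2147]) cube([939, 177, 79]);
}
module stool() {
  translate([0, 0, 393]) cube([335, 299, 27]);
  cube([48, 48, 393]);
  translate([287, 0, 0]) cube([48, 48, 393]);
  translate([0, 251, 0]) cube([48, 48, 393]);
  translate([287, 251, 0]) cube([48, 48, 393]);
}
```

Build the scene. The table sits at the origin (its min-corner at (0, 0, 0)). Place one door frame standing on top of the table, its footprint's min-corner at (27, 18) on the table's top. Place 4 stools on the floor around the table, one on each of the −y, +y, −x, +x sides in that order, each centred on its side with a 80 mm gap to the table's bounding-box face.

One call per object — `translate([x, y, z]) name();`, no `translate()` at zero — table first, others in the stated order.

table();
translate([27, 18, 723]) door_frame();
translate([601, -379, 0]) stool();
translate([601, 1031, 0]) stool();
translate([-415, 326, 0]) stool();
translate([1617, 326, 0]) stool();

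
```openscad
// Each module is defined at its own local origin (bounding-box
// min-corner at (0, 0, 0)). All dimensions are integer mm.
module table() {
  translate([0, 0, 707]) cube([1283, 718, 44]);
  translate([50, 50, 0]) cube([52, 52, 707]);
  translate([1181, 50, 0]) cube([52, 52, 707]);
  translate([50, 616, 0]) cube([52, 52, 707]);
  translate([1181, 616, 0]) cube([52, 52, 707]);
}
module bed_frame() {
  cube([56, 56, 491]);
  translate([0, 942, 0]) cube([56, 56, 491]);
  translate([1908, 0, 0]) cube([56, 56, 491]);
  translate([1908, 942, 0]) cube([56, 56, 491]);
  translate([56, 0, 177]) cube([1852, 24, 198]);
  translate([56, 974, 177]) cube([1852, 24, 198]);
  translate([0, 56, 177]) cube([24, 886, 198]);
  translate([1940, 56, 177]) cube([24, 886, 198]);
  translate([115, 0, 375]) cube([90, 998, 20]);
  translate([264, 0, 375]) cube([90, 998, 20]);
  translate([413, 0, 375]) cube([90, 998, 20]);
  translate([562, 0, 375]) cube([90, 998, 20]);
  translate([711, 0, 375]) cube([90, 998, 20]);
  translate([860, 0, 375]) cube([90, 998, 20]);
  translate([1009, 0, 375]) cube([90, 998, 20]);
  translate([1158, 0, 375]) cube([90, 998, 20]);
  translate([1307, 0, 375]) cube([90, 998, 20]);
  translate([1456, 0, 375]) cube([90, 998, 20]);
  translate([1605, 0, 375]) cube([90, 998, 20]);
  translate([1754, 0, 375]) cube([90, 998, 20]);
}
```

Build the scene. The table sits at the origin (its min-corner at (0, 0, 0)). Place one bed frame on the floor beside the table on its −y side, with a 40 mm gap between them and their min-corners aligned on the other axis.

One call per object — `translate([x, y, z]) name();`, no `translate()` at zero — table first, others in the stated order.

table();
translate([0, -1038, 0]) bed_frame();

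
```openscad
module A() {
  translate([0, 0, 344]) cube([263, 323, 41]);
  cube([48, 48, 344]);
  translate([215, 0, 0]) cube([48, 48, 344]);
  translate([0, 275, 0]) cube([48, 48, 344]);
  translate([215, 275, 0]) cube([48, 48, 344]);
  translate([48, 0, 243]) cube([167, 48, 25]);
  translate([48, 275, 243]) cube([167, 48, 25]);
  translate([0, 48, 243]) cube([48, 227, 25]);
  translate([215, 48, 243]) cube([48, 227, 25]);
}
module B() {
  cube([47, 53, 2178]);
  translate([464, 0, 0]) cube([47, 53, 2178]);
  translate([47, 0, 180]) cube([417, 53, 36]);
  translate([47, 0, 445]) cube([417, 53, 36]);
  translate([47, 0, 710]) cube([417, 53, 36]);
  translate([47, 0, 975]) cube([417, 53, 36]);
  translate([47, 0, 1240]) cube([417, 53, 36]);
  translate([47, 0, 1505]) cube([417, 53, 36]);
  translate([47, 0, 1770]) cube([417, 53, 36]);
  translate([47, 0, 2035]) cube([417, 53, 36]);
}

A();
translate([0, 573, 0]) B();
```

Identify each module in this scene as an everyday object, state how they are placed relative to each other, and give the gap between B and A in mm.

A is a stool. B is a ladder. The ladder is on the floor beside the stool on its +y side. The gap between the ladder and the stool is 250 mm.

The ladder's nearest face is 250 mm from the stool's +y face.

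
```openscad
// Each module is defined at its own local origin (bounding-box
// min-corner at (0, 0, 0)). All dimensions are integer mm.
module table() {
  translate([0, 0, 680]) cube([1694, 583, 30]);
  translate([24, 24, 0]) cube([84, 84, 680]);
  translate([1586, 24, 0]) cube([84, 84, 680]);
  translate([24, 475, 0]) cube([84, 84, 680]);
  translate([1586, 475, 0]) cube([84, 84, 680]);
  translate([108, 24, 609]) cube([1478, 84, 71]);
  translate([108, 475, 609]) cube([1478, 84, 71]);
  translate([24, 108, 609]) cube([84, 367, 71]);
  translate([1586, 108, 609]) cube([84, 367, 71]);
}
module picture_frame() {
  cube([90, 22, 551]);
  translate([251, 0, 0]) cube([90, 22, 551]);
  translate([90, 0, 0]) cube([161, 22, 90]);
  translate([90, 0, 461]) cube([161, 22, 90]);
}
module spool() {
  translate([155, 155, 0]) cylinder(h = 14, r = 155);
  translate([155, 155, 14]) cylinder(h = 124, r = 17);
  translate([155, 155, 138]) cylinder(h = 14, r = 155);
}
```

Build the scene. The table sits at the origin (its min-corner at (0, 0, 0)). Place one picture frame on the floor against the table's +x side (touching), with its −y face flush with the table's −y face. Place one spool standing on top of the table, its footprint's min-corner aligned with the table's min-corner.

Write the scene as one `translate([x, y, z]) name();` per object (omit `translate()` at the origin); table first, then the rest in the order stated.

table();
translate([1694, 0, 0]) picture_frame();
translate([0, 0, 710]) spool();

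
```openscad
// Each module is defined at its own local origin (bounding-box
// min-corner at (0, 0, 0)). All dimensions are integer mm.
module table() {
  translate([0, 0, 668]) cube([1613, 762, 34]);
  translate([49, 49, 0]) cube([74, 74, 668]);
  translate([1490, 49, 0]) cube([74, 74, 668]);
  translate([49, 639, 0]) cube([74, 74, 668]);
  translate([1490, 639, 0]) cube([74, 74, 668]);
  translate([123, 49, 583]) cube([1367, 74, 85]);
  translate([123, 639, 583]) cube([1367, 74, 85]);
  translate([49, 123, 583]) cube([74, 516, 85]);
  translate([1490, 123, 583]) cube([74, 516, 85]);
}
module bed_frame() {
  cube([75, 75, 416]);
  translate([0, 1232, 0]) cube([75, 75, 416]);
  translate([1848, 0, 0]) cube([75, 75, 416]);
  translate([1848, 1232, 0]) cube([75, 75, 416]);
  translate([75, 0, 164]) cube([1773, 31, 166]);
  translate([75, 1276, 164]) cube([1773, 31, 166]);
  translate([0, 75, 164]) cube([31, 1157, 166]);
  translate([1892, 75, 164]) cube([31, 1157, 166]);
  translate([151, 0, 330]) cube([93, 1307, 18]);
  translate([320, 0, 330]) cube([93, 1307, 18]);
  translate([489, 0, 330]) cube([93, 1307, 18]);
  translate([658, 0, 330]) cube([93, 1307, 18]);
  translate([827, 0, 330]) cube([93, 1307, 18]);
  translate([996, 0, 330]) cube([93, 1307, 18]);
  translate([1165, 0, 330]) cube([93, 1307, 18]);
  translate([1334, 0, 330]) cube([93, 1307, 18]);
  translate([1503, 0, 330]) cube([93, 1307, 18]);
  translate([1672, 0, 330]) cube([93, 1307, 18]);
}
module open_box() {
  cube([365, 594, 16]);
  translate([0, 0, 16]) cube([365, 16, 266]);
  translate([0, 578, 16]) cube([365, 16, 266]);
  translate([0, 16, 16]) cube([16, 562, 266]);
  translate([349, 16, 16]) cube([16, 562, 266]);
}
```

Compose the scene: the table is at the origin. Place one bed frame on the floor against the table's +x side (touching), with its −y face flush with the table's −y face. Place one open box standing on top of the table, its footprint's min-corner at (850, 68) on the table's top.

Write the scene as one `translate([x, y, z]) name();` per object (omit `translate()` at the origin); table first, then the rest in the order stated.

table();
translate([1613, 0, 0]) bed_frame();
translate([850, 68, 702]) open_box();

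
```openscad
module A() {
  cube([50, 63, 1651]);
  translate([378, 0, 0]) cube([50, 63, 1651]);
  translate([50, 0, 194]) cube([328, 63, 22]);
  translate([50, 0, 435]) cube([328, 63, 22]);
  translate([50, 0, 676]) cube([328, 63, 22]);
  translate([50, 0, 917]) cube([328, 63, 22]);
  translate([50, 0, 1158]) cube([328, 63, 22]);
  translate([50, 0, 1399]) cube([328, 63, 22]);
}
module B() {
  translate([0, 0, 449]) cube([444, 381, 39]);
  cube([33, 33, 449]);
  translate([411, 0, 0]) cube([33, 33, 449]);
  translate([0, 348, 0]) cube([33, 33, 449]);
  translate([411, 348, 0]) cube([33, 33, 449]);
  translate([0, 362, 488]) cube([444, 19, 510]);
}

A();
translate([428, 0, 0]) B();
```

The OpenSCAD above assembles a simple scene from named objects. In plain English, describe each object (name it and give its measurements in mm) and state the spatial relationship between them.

A is a straight ladder. Two 50×63 mm vertical rails, 1651 mm tall, stand 428 mm apart (outside-to-outside) with their front faces coplanar on the −y side. 6 rungs, each 63 mm deep and 22 mm tall, span between the inner faces of the rails, front faces flush with the rails. The lowest rung's underside is at z = 194 mm and rungs are spaced 241 mm apart (underside to underside).

B is a chair. The seat is a 444×381×39 mm slab with its top at z = 488 mm, on four 33×33 mm corner legs (flush with the seat edges, standing on z = 0). A flat backrest 19 mm thick, 510 mm tall, spans the full seat width and rises from the seat top along its +y edge, rear face flush with the rear of the seat.

The chair is against the ladder's +x side, with their −y faces flush.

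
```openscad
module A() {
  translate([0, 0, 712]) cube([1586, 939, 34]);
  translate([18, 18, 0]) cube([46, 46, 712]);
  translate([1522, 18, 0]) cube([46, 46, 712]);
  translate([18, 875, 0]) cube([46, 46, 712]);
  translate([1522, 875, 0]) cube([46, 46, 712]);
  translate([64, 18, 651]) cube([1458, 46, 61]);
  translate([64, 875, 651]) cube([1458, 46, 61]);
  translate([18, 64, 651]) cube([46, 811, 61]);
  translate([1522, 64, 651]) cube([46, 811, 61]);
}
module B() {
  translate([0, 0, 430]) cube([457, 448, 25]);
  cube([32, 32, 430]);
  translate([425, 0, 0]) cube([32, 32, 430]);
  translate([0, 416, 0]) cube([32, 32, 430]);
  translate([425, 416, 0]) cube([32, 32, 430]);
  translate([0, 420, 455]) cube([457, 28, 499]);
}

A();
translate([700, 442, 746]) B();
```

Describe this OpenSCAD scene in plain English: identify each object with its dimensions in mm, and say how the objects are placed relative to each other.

A is a table: top 1586 mm (x) × 939 mm (y), 34 mm thick, upper face at z = 746 mm, on four 46×46 mm square legs, each inset 18 mm from the nearest pair of top edges, running from z = 0 to the bottom of the top. Four apron rails, 46 mm thick and 61 mm tall, run between adjacent legs with their top edges flush with the underside of the top and their outer faces flush with the legs' outer faces.

B is a chair: 457×448 mm seat, 25 mm thick, top at z = 455 mm, on four 32 mm square corner legs flush with the seat edges. A 28 mm thick backrest slab spans the full seat width, extending 499 mm above the seat top, its back face flush with the seat's +y edge.

The chair is on top of the table.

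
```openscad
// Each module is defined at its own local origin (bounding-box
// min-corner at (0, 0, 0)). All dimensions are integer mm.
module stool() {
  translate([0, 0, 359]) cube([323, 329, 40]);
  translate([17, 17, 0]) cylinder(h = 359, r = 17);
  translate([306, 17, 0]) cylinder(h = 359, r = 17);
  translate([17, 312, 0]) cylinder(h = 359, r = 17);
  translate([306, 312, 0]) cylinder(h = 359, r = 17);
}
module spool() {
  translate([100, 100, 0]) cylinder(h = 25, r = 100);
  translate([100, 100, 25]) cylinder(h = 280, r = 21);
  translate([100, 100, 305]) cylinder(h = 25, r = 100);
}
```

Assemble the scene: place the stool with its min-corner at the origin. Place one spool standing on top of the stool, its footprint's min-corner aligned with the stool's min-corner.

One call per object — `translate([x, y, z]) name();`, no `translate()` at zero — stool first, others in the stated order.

stool();
translate([0, 0, 399]) spool();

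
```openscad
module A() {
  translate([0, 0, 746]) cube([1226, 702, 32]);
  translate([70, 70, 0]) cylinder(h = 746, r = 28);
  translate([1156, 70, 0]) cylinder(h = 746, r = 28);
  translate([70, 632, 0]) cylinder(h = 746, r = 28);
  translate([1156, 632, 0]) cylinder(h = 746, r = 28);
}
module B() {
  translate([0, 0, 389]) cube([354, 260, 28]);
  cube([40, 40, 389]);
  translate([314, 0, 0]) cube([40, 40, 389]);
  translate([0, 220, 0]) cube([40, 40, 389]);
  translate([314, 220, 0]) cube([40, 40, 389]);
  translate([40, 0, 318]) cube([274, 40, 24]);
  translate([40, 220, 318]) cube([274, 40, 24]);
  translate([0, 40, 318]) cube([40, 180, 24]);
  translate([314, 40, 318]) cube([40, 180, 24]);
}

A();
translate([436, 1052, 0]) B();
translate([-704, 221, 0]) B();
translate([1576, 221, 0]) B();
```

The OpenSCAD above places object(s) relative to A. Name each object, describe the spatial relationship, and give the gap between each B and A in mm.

Each stool's nearest face is 350 mm from the table's bounding box.

A is a table. B is a stool. Three stools sit around the table at the +y, −x, +x sides. The gap between each stool and the table is 350 mm.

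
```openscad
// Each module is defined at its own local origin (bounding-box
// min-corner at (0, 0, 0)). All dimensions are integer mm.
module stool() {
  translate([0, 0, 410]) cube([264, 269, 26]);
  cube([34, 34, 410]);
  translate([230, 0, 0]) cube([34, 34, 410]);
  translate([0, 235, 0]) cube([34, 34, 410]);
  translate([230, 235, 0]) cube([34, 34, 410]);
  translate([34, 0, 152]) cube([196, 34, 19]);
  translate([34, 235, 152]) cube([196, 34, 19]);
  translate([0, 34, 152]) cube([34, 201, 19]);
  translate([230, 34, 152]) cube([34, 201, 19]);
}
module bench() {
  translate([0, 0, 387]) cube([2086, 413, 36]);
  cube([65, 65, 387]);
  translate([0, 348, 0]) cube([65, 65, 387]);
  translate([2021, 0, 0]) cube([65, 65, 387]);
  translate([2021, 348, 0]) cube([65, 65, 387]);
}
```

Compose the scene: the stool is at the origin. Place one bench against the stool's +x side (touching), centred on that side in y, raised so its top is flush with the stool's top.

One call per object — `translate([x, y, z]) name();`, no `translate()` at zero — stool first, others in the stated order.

stool();
translate([264, -72, 13]) bench();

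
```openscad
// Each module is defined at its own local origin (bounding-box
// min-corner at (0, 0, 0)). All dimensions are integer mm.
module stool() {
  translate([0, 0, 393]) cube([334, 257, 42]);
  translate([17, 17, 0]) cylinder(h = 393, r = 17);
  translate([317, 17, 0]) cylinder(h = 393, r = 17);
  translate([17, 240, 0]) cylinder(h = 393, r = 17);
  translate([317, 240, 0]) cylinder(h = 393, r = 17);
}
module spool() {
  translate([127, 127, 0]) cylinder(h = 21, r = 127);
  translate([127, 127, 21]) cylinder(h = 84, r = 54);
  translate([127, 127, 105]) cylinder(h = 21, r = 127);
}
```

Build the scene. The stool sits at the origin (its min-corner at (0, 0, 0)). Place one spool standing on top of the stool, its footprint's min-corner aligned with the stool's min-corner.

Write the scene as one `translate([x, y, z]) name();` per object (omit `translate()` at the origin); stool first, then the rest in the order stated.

stool();
translate([0, 0, 435]) spool();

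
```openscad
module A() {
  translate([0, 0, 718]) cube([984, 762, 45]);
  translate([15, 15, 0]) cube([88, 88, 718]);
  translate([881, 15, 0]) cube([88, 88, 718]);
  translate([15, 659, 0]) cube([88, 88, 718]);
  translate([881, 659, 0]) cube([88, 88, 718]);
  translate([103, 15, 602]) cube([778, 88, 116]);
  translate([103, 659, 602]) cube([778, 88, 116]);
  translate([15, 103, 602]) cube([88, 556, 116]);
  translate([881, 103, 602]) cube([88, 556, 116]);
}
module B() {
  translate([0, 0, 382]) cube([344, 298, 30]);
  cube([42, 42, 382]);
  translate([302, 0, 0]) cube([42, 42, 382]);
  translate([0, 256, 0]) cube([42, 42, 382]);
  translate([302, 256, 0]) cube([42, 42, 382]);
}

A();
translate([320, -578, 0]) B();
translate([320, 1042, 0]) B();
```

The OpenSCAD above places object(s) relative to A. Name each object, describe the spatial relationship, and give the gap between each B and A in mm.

A is a table. B is a stool. Two stools sit around the table at the −y, +y sides. The gap between each stool and the table is 280 mm.

Each stool's nearest face is 280 mm from the table's bounding box.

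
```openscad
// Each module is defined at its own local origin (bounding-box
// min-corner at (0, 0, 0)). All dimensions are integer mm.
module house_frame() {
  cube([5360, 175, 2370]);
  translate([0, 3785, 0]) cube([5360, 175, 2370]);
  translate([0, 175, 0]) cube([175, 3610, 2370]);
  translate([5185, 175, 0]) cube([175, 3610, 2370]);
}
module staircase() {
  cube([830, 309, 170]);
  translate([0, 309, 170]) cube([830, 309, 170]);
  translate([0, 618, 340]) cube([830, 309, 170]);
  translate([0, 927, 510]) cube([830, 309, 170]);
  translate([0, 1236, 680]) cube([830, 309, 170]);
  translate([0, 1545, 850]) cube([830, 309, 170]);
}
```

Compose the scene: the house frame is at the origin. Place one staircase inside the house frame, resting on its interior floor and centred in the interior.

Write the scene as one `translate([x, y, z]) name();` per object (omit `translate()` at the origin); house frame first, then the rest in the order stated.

house_frame();
translate([2265, 1053, 0]) staircase();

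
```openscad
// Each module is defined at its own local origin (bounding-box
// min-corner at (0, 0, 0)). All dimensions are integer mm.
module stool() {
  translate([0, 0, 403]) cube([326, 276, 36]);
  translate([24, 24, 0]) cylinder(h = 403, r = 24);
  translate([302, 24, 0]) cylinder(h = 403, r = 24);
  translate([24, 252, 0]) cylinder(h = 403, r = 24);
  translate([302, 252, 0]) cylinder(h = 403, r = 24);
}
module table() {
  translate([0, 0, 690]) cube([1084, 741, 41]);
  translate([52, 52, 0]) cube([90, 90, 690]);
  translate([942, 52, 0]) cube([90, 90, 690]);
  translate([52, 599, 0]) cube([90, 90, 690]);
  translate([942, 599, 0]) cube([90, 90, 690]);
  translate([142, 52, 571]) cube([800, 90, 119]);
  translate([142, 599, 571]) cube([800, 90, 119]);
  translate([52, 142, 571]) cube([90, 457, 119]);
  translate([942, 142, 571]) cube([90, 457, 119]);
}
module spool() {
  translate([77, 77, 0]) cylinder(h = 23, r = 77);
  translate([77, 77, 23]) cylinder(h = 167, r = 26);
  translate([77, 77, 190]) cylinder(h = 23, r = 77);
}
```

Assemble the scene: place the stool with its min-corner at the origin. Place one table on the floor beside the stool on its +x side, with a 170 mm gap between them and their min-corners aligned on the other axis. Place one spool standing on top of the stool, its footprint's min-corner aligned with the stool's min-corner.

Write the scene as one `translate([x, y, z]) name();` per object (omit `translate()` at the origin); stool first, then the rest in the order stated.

stool();
translate([496, 0, 0]) table();
translate([0, 0, 439]) spool();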